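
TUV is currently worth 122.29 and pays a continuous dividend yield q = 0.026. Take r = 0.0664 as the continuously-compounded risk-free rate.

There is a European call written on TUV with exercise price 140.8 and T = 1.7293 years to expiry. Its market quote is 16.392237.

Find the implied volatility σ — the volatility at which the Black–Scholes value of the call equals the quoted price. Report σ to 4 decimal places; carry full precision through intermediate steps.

sigma = 0.3235

At σ = 0.3235 the Black–Scholes value reproduces the quote:
σ√T = 0.3235·√1.7293 = 0.425412
d₁ = (ln(S/K) + (r−q+σ²/2)T) / (σ√T) = (ln(122.29/140.8) + (0.0664−0.026+0.3235²/2)·1.7293) / 0.425412 = (-0.140945 + 0.160351) / 0.425412 = 0.045617
d₂ = d₁ − σ√T = 0.045617 − 0.425412 = -0.379794
e^{−rT} = 0.891522
e^{−qT} = 0.956034
N(d₁) = 0.518192,  N(d₂) = 0.352049
V = S·e^{−qT}·N(d₁) − K·e^{−rT}·N(d₂) = 60.583628 − 44.191391 = 16.392237 (the observed quote) — the price is monotone increasing in volatility, hence this σ is the only solution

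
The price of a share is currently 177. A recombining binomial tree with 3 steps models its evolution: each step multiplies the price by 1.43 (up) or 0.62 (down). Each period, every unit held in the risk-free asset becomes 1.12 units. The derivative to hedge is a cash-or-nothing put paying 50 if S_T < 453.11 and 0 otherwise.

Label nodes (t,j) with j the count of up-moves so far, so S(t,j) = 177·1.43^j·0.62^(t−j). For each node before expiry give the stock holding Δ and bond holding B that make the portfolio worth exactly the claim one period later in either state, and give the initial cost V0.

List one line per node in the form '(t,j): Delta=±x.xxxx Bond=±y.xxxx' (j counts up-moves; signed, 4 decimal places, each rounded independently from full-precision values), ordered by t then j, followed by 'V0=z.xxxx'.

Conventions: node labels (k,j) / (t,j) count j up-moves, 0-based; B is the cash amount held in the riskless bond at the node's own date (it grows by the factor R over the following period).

(0,0): Delta=-0.1059 Bond=45.9689
(1,0): Delta=0.0000 Bond=39.8597
(1,1): Delta=-0.1344 Bond=58.6930
(2,0): Delta=0.0000 Bond=44.6429
(2,1): Delta=0.0000 Bond=44.6429
(2,2): Delta=-0.1705 Bond=78.8139
V0=27.2181

No-arbitrage ⇒ martingale measure with p* = (R−d)/(u−d) = 0.6173.
At maturity the claim pays: V(3,0)=50.0000, V(3,1)=50.0000, V(3,2)=50.0000, V(3,3)=0.0000
  t=2,j=0: stock 68.0388 → up 97.2955 (V=50.0000), down 42.1841 (V=50.0000). Price 44.6429; hedge Δ=0.0000, bond B=44.6429.
  t=2,j=1: stock 156.9282 → up 224.4073 (V=50.0000), down 97.2955 (V=50.0000). Price 44.6429; hedge Δ=0.0000, bond B=44.6429.
  t=2,j=2: stock 361.9473 → up 517.5846 (V=0.0000), down 224.4073 (V=50.0000). Price 17.0855; hedge Δ=-0.1705, bond B=78.8139.
  t=1,j=0: stock 109.7400 → up 156.9282 (V=44.6429), down 68.0388 (V=44.6429). Price 39.8597; hedge Δ=0.0000, bond B=39.8597.
  t=1,j=1: stock 253.1100 → up 361.9473 (V=17.0855), down 156.9282 (V=44.6429). Price 24.6716; hedge Δ=-0.1344, bond B=58.6930.
  t=0,j=0: stock 177.0000 → up 253.1100 (V=24.6716), down 109.7400 (V=39.8597). Price 27.2181; hedge Δ=-0.1059, bond B=45.9689.
Check: Δ(0,0)·S0 + B(0,0) = 27.2181 = V0.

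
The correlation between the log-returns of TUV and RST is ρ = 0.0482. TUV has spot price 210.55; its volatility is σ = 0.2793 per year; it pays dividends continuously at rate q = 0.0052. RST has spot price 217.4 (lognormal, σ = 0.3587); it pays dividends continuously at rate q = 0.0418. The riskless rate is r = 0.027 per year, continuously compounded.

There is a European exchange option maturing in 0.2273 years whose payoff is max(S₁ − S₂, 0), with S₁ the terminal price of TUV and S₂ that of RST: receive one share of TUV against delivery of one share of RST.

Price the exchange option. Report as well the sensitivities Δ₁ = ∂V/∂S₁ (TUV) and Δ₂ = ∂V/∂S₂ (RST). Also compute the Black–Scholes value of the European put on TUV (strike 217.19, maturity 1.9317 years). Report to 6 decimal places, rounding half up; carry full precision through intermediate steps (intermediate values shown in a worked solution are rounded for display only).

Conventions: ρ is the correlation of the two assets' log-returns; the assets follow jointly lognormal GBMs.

σ_eff = √(σ₁² + σ₂² − 2ρσ₁σ₂) = √(0.2793² + 0.3587² − 2·0.0482·0.2793·0.3587) = 0.443865
d₁ = (ln(S₁/S₂) + (q₂ − q₁ + σ_eff²/2)T) / (σ_eff√T) = (ln(210.55/217.4) + (0.0418 − 0.0052 + 0.098508)·0.2273) / 0.211617 = -0.006170
d₂ = d₁ − σ_eff√T = -0.006170 − 0.211617 = -0.217787
N(d₁) = 0.497538,  N(d₂) = 0.413797
V = S₁·e^{−q₁T}·N(d₁) − S₂·e^{−q₂T}·N(d₂) = 104.632974 − 89.108880 = 15.524094
Δ₁ = e^{−q₁T}·N(d₁) = 0.496951;  Δ₂ = −e^{−q₂T}·N(d₂) = -0.409884
[vanilla: TUV put K=217.19]
σ√T = 0.2793·√1.9317 = 0.388187
d₁ = (ln(S/K) + (r−q+σ²/2)T) / (σ√T) = (ln(210.55/217.19) + (0.027−0.0052+0.2793²/2)·1.9317) / 0.388187 = (-0.031049 + 0.117456) / 0.388187 = 0.222589
d₂ = d₁ − σ√T = 0.222589 − 0.388187 = -0.165598
e^{−rT} = 0.949181
e^{−qT} = 0.990005
N(−d₁) = 0.411928,  N(−d₂) = 0.565763
price = K·e^{−rT}·N(−d₂) − S·e^{−qT}·N(−d₁) = 116.633554 − 85.864524 = 30.769030

exchange price = 15.524094
Δ1 = 0.496951
Δ2 = -0.409884
price(TUV put K=217.19) = 30.769030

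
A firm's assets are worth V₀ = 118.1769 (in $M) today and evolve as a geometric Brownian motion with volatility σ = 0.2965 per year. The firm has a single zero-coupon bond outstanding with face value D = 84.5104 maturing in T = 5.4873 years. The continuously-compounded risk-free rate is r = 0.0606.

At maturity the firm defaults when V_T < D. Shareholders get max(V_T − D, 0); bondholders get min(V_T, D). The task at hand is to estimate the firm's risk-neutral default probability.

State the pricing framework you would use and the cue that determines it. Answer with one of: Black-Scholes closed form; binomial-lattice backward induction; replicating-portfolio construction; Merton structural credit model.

Key observation: the asked-for credit quantity lives on the firm's capital structure — asset value, asset volatility, debt face 84.5104 — which is the structural model's domain.

framework: Merton structural credit model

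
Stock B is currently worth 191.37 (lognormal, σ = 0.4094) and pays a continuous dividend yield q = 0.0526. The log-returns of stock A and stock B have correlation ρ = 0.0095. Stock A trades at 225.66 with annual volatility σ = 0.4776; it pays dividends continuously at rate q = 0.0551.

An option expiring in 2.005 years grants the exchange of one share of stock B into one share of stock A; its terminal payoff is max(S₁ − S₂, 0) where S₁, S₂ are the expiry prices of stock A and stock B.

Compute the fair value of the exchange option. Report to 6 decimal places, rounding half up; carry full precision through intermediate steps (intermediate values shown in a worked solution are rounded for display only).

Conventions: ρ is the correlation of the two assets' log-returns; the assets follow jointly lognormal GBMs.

exchange price = 79.971715

σ_eff = √(σ₁² + σ₂² − 2ρσ₁σ₂) = √(0.4776² + 0.4094² − 2·0.0095·0.4776·0.4094) = 0.626095
d₁ = (ln(S₁/S₂) + (q₂ − q₁ + σ_eff²/2)T) / (σ_eff√T) = (ln(225.66/191.37) + (0.0526 − 0.0551 + 0.195998)·2.005) / 0.886538 = 0.623530
d₂ = d₁ − σ_eff√T = 0.623530 − 0.886538 = -0.263008
N(d₁) = 0.733532,  N(d₂) = 0.396272
V = S₁·e^{−q₁T}·N(d₁) − S₂·e^{−q₂T}·N(d₂) = 148.215859 − 68.244143 = 79.971715
Key observation: no risk-free rate is needed — with the second asset as numeraire the exchange option is a call on the ratio S₁/S₂, and r cancels out of the value.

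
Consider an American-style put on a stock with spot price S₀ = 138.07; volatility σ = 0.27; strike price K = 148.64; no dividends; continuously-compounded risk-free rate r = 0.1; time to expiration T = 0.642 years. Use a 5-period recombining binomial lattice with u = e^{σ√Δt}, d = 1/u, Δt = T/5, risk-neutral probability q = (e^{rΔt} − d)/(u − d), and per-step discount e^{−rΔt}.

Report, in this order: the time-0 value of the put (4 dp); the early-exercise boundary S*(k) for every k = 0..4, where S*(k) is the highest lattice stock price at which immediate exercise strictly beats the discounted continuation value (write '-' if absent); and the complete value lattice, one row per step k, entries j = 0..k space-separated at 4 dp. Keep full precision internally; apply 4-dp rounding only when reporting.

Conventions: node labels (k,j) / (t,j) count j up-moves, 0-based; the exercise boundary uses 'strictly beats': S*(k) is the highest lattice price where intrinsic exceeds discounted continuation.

price = 14.3074
boundary = - 125.3377 113.7796 125.3377 138.0700
tree:
14.3074
23.3023 7.0630
34.8604 13.0814 2.1562
45.3527 23.3023 4.7739 0.0000
54.8775 34.8604 10.5700 0.0000 0.0000
63.5239 45.3527 23.3023 0.0000 0.0000 0.0000

params: Δt=0.12840 u=1.10158 d=0.90778 q=0.54251 e^(-rΔt)=0.98724
t_5 payoffs: 63.5239 45.3527 23.3023 0.0000 0.0000 0.0000
t_4: node(4,0) S=93.7625 payoff=54.8775 vs cont=52.9812 → 54.8775 [stop]  node(4,1) S=113.7796 payoff=34.8604 vs cont=32.9641 → 34.8604 [stop]  node(4,2) S=138.0700 payoff=10.5700 vs cont=10.5245 → 10.5700 [stop]  node(4,3) S=167.5461 payoff=0.0000 vs cont=0.0000 → 0.0000 [wait]  node(4,4) S=203.3150 payoff=0.0000 vs cont=0.0000 → 0.0000 [wait]  ⇒ S*(4)=138.0700
t_3: node(3,0) S=103.2873 payoff=45.3527 vs cont=43.4564 → 45.3527 [stop]  node(3,1) S=125.3377 payoff=23.3023 vs cont=21.4059 → 23.3023 [stop]  node(3,2) S=152.0957 payoff=0.0000 vs cont=4.7739 → 4.7739 [wait]  node(3,3) S=184.5661 payoff=0.0000 vs cont=0.0000 → 0.0000 [wait]  ⇒ S*(3)=125.3377
t_2: node(2,0) S=113.7796 payoff=34.8604 vs cont=32.9641 → 34.8604 [stop]  node(2,1) S=138.0700 payoff=10.5700 vs cont=13.0814 → 13.0814 [wait]  node(2,2) S=167.5461 payoff=0.0000 vs cont=2.1562 → 2.1562 [wait]  ⇒ S*(2)=113.7796
t_1: node(1,0) S=125.3377 payoff=23.3023 vs cont=22.7510 → 23.3023 [stop]  node(1,1) S=152.0957 payoff=0.0000 vs cont=7.0630 → 7.0630 [wait]  ⇒ S*(1)=125.3377
t_0: node(0,0) S=138.0700 payoff=10.5700 vs cont=14.3074 → 14.3074 [wait]  ⇒ S*(0)=-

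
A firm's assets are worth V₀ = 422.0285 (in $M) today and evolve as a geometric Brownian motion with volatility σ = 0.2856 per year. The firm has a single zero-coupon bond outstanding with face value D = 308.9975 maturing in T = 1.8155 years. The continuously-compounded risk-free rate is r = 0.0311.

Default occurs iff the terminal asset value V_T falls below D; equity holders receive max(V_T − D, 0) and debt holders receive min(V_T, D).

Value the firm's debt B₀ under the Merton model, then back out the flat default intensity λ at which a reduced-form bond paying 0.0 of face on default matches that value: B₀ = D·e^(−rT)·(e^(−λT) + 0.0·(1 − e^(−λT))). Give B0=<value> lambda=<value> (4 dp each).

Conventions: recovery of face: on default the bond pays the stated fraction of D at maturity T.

Apply the equity-as-call identities (strike 308.9975, horizon 1.8155 years):
d₁ = [ln(V₀/D) + (r + σ²/2)T] / (σ√T)
   = [ln(422.0285/308.9975) + (0.0311 + 0.5·0.2856²)·1.8155] / (0.2856·√1.8155)
   = [0.311740 + 0.130505] / 0.384819 = 1.149228
d₂ = d₁ − σ√T = 1.149228 − 0.384819 = 0.764409
N(d₁) = 0.874769,  N(d₂) = 0.777688,  e^(−rT) = 0.945102
E₀ = V₀·N(d₁) − D·e^(−rT)·N(d₂)
   = 422.0285·0.874769 − 308.9975·0.945102·0.777688 = 142.065831
B₀ = V₀ − E₀ = 422.0285 − 142.065831 = 279.962669
e^(−λT) = (B₀·e^(rT)/D − 0)/(1 − 0) = (279.9627·1.058086/308.9975 − 0)/1 = 0.95866388
λ = −ln(0.95866388)/1.8155 = 0.023252

B0=279.9627 lambda=0.0233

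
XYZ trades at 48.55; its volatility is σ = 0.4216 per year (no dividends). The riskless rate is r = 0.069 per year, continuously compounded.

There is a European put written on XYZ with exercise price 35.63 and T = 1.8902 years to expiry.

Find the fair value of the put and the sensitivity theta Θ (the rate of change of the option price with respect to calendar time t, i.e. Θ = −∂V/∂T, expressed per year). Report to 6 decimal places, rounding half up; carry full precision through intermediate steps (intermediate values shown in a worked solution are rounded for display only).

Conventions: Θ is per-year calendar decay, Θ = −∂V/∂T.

price = 2.847649
Θ = -1.024196

σ√T = 0.4216·√1.8902 = 0.579635
d₁ = (ln(S/K) + (r+σ²/2)T) / (σ√T) = (ln(48.55/35.63) + (0.069+0.4216²/2)·1.8902) / 0.579635 = (0.309406 + 0.298412) / 0.579635 = 1.048623
d₂ = d₁ − σ√T = 1.048623 − 0.579635 = 0.468988
e^{−rT} = 0.877723
N(−d₁) = 0.147176,  N(−d₂) = 0.319539
Put price V = K·e^{−rT}·N(−d₂) − S·N(−d₁) = 9.993038 − 7.145389 = 2.847649
φ(d₁) = (1/√(2π))·e^{−d₁²/2} = 0.230215
Θ = −S·φ(d₁)·σ/(2√T) + r·K·e^{−rT}·N(−d₂) = −1.713716 + 0.689520 = -1.024196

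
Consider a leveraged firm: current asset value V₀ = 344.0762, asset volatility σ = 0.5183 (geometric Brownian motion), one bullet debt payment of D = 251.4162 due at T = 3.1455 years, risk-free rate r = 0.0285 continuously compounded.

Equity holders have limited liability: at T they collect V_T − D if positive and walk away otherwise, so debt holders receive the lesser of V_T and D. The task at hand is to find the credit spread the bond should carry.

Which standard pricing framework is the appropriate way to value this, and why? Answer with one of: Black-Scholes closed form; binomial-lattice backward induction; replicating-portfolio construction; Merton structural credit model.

Key observation: a levered firm with one bullet debt due at 3.1455 years is the canonical structural-credit setup: equity is a call on the firm's assets struck at the face value.

framework: Merton structural credit model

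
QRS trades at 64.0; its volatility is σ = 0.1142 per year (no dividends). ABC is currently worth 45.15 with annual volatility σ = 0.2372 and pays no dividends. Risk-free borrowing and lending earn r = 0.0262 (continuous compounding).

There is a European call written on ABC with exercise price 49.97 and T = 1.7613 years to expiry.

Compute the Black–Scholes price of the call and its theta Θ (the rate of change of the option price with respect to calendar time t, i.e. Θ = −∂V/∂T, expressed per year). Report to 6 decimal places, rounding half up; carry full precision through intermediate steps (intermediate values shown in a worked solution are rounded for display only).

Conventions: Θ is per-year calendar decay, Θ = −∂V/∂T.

price = 4.612709
Θ = -2.071410

σ√T = 0.2372·√1.7613 = 0.314798
d₁ = (ln(S/K) + (r+σ²/2)T) / (σ√T) = (ln(45.15/49.97) + (0.0262+0.2372²/2)·1.7613) / 0.314798 = (-0.101433 + 0.095695) / 0.314798 = -0.018227
d₂ = d₁ − σ√T = -0.018227 − 0.314798 = -0.333024
e^{−rT} = 0.954902
N(d₁) = 0.492729,  N(d₂) = 0.369558
Call price V = S·N(d₁) − K·e^{−rT}·N(d₂) = 22.246714 − 17.634004 = 4.612709
φ(d₁) = (1/√(2π))·e^{−d₁²/2} = 0.398876
Θ = −S·φ(d₁)·σ/(2√T) − r·K·e^{−rT}·N(d₂) = −1.609399 − 0.462011 = -2.071410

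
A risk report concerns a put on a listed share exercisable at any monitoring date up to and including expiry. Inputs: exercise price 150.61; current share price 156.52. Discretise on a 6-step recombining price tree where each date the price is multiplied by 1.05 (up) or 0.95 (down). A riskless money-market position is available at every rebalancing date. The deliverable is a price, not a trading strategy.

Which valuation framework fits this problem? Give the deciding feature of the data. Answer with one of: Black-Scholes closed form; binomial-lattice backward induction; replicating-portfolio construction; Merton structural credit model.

framework: binomial-lattice backward induction

Key observation: an American put (K = 150.61, S₀ = 156.52) on a 6-date tree has no closed form — the optimal stopping decision is embedded and must be resolved recursively from expiry.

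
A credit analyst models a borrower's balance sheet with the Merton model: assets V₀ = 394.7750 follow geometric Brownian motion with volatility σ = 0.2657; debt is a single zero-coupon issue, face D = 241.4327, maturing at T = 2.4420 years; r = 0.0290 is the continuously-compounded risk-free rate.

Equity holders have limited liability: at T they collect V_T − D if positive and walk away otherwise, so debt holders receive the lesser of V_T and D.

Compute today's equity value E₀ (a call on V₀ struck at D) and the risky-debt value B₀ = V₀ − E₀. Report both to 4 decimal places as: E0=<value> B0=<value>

With assets at 394.7750 and a single debt payment of 241.4327 at 2.4420 years:
d₁ = [ln(V₀/D) + (r + σ²/2)T] / (σ√T)
   = [ln(394.7750/241.4327) + (0.0290 + 0.5·0.2657²)·2.4420] / (0.2657·√2.4420)
   = [0.491725 + 0.157016] / 0.415207 = 1.562454
d₂ = d₁ − σ√T = 1.562454 − 0.415207 = 1.147248
N(d₁) = 0.940909,  N(d₂) = 0.874360,  e^(−rT) = 0.931631
E₀ = V₀·N(d₁) − D·e^(−rT)·N(d₂)
   = 394.7750·0.940909 − 241.4327·0.931631·0.874360 = 174.780917
B₀ = V₀ − E₀ = 394.7750 − 174.780917 = 219.994083

E0=174.7809 B0=219.9941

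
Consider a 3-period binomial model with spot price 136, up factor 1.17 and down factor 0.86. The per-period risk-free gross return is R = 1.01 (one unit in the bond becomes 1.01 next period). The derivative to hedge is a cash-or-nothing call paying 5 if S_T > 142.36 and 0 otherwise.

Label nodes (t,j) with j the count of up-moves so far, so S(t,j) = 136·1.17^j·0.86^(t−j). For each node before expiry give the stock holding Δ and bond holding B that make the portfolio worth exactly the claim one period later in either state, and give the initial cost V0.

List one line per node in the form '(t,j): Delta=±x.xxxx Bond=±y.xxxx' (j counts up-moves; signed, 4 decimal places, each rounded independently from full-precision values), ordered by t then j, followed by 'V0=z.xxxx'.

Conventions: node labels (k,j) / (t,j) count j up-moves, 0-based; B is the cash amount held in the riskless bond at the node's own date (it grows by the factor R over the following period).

The replicating-portfolio and risk-neutral prices coincide; use p* = (1.01−0.86)/(1.17−0.86) = 0.4839 for the latter.
Terminal payoffs: V(3,0)=0.0000, V(3,1)=0.0000, V(3,2)=5.0000, V(3,3)=5.0000
(2,0): S=100.5856. Δ = (V_up−V_dn)/(S_up−S_dn) = (0.0000−0.0000)/(117.6852−86.5036) = 0.0000. V = [p*·0.0000 + (1−p*)·0.0000]/1.01 = 0.0000. B = V − Δ·S = 0.0000.
(2,1): S=136.8432. Δ = (V_up−V_dn)/(S_up−S_dn) = (5.0000−0.0000)/(160.1065−117.6852) = 0.1179. V = [p*·5.0000 + (1−p*)·0.0000]/1.01 = 2.3954. B = V − Δ·S = -13.7336.
(2,2): S=186.1704. Δ = (V_up−V_dn)/(S_up−S_dn) = (5.0000−5.0000)/(217.8194−160.1065) = 0.0000. V = [p*·5.0000 + (1−p*)·5.0000]/1.01 = 4.9505. B = V − Δ·S = 4.9505.
(1,0): S=116.9600. Δ = (V_up−V_dn)/(S_up−S_dn) = (2.3954−0.0000)/(136.8432−100.5856) = 0.0661. V = [p*·2.3954 + (1−p*)·0.0000]/1.01 = 1.1476. B = V − Δ·S = -6.5795.
(1,1): S=159.1200. Δ = (V_up−V_dn)/(S_up−S_dn) = (4.9505−2.3954)/(186.1704−136.8432) = 0.0518. V = [p*·4.9505 + (1−p*)·2.3954]/1.01 = 3.5958. B = V − Δ·S = -4.6465.
(0,0): S=136.0000. Δ = (V_up−V_dn)/(S_up−S_dn) = (3.5958−1.1476)/(159.1200−116.9600) = 0.0581. V = [p*·3.5958 + (1−p*)·1.1476]/1.01 = 2.3091. B = V − Δ·S = -5.5883.
Verification: the root portfolio costs Δ(0,0)·S0 + B(0,0) = 2.3091, matching V0.

(0,0): Delta=0.0581 Bond=-5.5883
(1,0): Delta=0.0661 Bond=-6.5795
(1,1): Delta=0.0518 Bond=-4.6465
(2,0): Delta=0.0000 Bond=0.0000
(2,1): Delta=0.1179 Bond=-13.7336
(2,2): Delta=0.0000 Bond=4.9505
V0=2.3091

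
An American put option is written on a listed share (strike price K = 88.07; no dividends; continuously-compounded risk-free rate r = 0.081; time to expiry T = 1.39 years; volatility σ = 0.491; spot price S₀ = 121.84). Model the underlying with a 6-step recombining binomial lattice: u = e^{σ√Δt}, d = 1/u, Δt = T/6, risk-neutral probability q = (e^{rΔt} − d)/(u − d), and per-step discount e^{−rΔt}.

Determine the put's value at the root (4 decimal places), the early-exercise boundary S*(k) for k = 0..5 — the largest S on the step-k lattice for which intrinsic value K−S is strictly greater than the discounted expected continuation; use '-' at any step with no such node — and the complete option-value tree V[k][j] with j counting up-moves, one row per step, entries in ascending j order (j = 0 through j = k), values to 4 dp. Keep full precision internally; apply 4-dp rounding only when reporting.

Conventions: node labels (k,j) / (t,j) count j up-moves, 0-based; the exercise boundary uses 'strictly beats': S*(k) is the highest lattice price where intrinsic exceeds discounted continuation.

Δt=0.23167, u=1.26659, d=0.78952, q=0.48090, disc=e^(-rΔt)=0.98141
k=6 terminal: V=max(K-S,0) → 58.5595 40.7279 12.1216 0.0000 0.0000 0.0000 0.0000
k=5: j=0 S=37.3777 intr=50.6923 cont=49.0551 V=50.6923[EX]; j=1 S=59.9630 intr=28.1070 cont=26.4698 V=28.1070[EX]; j=2 S=96.1954 intr=0.0000 cont=6.1754 V=6.1754[hold]; j=3 S=154.3211 intr=0.0000 cont=0.0000 V=0.0000[hold]; j=4 S=247.5691 intr=0.0000 cont=0.0000 V=0.0000[hold]; j=5 S=397.1617 intr=0.0000 cont=0.0000 V=0.0000[hold]  S*(5)=59.9630
k=4: j=0 S=47.3421 intr=40.7279 cont=39.0906 V=40.7279[EX]; j=1 S=75.9484 intr=12.1216 cont=17.2337 V=17.2337[hold]; j=2 S=121.8400 intr=0.0000 cont=3.1461 V=3.1461[hold]; j=3 S=195.4613 intr=0.0000 cont=0.0000 V=0.0000[hold]; j=4 S=313.5681 intr=0.0000 cont=0.0000 V=0.0000[hold]  S*(4)=47.3421
k=3: j=0 S=59.9630 intr=28.1070 cont=28.8825 V=28.8825[hold]; j=1 S=96.1954 intr=0.0000 cont=10.2645 V=10.2645[hold]; j=2 S=154.3211 intr=0.0000 cont=1.6028 V=1.6028[hold]; j=3 S=247.5691 intr=0.0000 cont=0.0000 V=0.0000[hold]  S*(3)=-
k=2: j=0 S=75.9484 intr=12.1216 cont=19.5587 V=19.5587[hold]; j=1 S=121.8400 intr=0.0000 cont=5.9857 V=5.9857[hold]; j=2 S=195.4613 intr=0.0000 cont=0.8165 V=0.8165[hold]  S*(2)=-
k=1: j=0 S=96.1954 intr=0.0000 cont=12.7892 V=12.7892[hold]; j=1 S=154.3211 intr=0.0000 cont=3.4348 V=3.4348[hold]  S*(1)=-
k=0: j=0 S=121.8400 intr=0.0000 cont=8.1366 V=8.1366[hold]  S*(0)=-

price = 8.1366
boundary = - - - - 47.3421 59.9630
tree:
8.1366
12.7892 3.4348
19.5587 5.9857 0.8165
28.8825 10.2645 1.6028 0.0000
40.7279 17.2337 3.1461 0.0000 0.0000
50.6923 28.1070 6.1754 0.0000 0.0000 0.0000
58.5595 40.7279 12.1216 0.0000 0.0000 0.0000 0.0000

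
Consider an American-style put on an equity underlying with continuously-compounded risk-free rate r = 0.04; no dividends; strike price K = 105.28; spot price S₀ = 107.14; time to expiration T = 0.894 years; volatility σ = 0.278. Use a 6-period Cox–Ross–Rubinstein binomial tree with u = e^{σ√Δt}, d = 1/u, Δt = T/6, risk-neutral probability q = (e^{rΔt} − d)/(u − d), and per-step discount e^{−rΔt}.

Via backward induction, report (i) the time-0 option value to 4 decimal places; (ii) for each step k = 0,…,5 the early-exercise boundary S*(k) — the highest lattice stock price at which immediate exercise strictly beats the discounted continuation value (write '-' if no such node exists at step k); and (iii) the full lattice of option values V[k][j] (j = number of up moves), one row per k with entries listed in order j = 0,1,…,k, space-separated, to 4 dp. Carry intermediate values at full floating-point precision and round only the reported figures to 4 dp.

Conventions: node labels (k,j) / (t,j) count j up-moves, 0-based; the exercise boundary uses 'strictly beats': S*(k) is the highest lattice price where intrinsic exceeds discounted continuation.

params: Δt=0.14900 u=1.11328 d=0.89825 q=0.50100 e^(-rΔt)=0.99406
t_6 payoffs: 49.0033 35.5313 18.8342 0.0000 0.0000 0.0000 0.0000
t_5: node(5,0) S=62.6516 payoff=42.6284 vs cont=42.0028 → 42.6284 [stop]  node(5,1) S=77.6497 payoff=27.6303 vs cont=27.0047 → 27.6303 [stop]  node(5,2) S=96.2383 payoff=9.0417 vs cont=9.3425 → 9.3425 [wait]  node(5,3) S=119.2767 payoff=0.0000 vs cont=0.0000 → 0.0000 [wait]  node(5,4) S=147.8303 payoff=0.0000 vs cont=0.0000 → 0.0000 [wait]  node(5,5) S=183.2193 payoff=0.0000 vs cont=0.0000 → 0.0000 [wait]  ⇒ S*(5)=77.6497
t_4: node(4,0) S=69.7487 payoff=35.5313 vs cont=34.9057 → 35.5313 [stop]  node(4,1) S=86.4458 payoff=18.8342 vs cont=18.3584 → 18.8342 [stop]  node(4,2) S=107.1400 payoff=0.0000 vs cont=4.6342 → 4.6342 [wait]  node(4,3) S=132.7882 payoff=0.0000 vs cont=0.0000 → 0.0000 [wait]  node(4,4) S=164.5763 payoff=0.0000 vs cont=0.0000 → 0.0000 [wait]  ⇒ S*(4)=86.4458
t_3: node(3,0) S=77.6497 payoff=27.6303 vs cont=27.0047 → 27.6303 [stop]  node(3,1) S=96.2383 payoff=9.0417 vs cont=11.6504 → 11.6504 [wait]  node(3,2) S=119.2767 payoff=0.0000 vs cont=2.2987 → 2.2987 [wait]  node(3,3) S=147.8303 payoff=0.0000 vs cont=0.0000 → 0.0000 [wait]  ⇒ S*(3)=77.6497
t_2: node(2,0) S=86.4458 payoff=18.8342 vs cont=19.5078 → 19.5078 [wait]  node(2,1) S=107.1400 payoff=0.0000 vs cont=6.9238 → 6.9238 [wait]  node(2,2) S=132.7882 payoff=0.0000 vs cont=1.1403 → 1.1403 [wait]  ⇒ S*(2)=-
t_1: node(1,0) S=96.2383 payoff=9.0417 vs cont=13.1248 → 13.1248 [wait]  node(1,1) S=119.2767 payoff=0.0000 vs cont=4.0024 → 4.0024 [wait]  ⇒ S*(1)=-
t_0: node(0,0) S=107.1400 payoff=0.0000 vs cont=8.5036 → 8.5036 [wait]  ⇒ S*(0)=-

price = 8.5036
boundary = - - - 77.6497 86.4458 77.6497
tree:
8.5036
13.1248 4.0024
19.5078 6.9238 1.1403
27.6303 11.6504 2.2987 0.0000
35.5313 18.8342 4.6342 0.0000 0.0000
42.6284 27.6303 9.3425 0.0000 0.0000 0.0000
49.0033 35.5313 18.8342 0.0000 0.0000 0.0000 0.0000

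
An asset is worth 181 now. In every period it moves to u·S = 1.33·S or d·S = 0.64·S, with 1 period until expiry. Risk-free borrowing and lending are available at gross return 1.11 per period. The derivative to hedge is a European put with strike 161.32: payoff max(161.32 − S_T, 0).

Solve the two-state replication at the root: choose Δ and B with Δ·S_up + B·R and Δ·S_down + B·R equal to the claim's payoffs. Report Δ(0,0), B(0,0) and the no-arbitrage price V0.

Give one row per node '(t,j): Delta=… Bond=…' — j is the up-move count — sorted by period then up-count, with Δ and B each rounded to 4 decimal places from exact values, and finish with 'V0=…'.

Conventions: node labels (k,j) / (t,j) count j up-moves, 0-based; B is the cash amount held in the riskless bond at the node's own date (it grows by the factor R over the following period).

(0,0): Delta=-0.3642 Bond=78.9769
V0=13.0638

Risk-neutral probability p* = (R−d)/(u−d) = (1.11−0.64)/(1.33−0.64) = 0.6812.
Terminal payoffs: V(1,0)=45.4800, V(1,1)=0.0000
  t=0,j=0: stock 181.0000 → up 240.7300 (V=0.0000), down 115.8400 (V=45.4800). Price 13.0638; hedge Δ=-0.3642, bond B=78.9769.
Sanity check at the root: Δ(0,0)·S0 + B(0,0) reproduces V0 = 13.0638.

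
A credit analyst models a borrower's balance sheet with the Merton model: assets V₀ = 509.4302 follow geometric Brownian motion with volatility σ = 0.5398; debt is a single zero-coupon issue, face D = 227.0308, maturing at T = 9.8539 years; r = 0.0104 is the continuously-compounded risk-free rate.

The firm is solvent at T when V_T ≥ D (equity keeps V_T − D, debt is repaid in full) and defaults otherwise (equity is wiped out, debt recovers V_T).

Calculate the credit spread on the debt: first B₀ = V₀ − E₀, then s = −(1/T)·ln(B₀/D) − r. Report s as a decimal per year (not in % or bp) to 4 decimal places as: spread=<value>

spread=0.0544

Equity is a call on the firm's assets struck at D = 227.0308:
d₁ = [ln(V₀/D) + (r + σ²/2)T] / (σ√T)
   = [ln(509.4302/227.0308) + (0.0104 + 0.5·0.5398²)·9.8539] / (0.5398·√9.8539)
   = [0.808207 + 1.538115] / 1.694482 = 1.384684
d₂ = d₁ − σ√T = 1.384684 − 1.694482 = -0.309798
N(d₁) = 0.916925,  N(d₂) = 0.378357,  e^(−rT) = 0.902596
E₀ = V₀·N(d₁) − D·e^(−rT)·N(d₂)
   = 509.4302·0.916925 − 227.0308·0.902596·0.378357 = 389.577662
B₀ = V₀ − E₀ = 509.4302 − 389.577662 = 119.852538
spread = −(1/T)·ln(B₀/D) − r = −(1/9.8539)·ln(119.852538/227.0308) − 0.0104 = 0.05442951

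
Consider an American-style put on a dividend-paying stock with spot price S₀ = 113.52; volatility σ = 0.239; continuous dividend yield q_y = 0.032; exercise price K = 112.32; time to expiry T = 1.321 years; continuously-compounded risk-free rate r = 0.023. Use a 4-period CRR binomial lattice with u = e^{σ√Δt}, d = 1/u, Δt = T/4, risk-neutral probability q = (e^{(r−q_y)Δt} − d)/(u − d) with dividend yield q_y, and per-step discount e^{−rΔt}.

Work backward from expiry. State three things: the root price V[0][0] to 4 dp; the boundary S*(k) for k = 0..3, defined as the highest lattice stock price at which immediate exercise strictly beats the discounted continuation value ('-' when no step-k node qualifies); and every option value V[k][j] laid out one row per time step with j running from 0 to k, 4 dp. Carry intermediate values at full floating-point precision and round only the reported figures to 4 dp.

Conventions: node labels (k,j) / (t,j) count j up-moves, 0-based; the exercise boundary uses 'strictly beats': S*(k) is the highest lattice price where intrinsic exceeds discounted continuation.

Δt=0.33025, u=1.14723, d=0.87167, q=0.45495, disc=e^(-rΔt)=0.99243
k=4 terminal: V=max(K-S,0) → 46.7846 26.0670 0.0000 0.0000 0.0000
k=3: j=0 S=75.1840 intr=37.1360 cont=37.0765 V=37.1360[EX]; j=1 S=98.9517 intr=13.3683 cont=14.1004 V=14.1004[hold]; j=2 S=130.2331 intr=0.0000 cont=0.0000 V=0.0000[hold]; j=3 S=171.4035 intr=0.0000 cont=0.0000 V=0.0000[hold]  S*(3)=75.1840
k=2: j=0 S=86.2530 intr=26.0670 cont=26.4543 V=26.4543[hold]; j=1 S=113.5200 intr=0.0000 cont=7.6273 V=7.6273[hold]; j=2 S=149.4068 intr=0.0000 cont=0.0000 V=0.0000[hold]  S*(2)=-
k=1: j=0 S=98.9517 intr=13.3683 cont=17.7537 V=17.7537[hold]; j=1 S=130.2331 intr=0.0000 cont=4.1258 V=4.1258[hold]  S*(1)=-
k=0: j=0 S=113.5200 intr=0.0000 cont=11.4663 V=11.4663[hold]  S*(0)=-

price = 11.4663
boundary = - - - 75.1840
tree:
11.4663
17.7537 4.1258
26.4543 7.6273 0.0000
37.1360 14.1004 0.0000 0.0000
46.7846 26.0670 0.0000 0.0000 0.0000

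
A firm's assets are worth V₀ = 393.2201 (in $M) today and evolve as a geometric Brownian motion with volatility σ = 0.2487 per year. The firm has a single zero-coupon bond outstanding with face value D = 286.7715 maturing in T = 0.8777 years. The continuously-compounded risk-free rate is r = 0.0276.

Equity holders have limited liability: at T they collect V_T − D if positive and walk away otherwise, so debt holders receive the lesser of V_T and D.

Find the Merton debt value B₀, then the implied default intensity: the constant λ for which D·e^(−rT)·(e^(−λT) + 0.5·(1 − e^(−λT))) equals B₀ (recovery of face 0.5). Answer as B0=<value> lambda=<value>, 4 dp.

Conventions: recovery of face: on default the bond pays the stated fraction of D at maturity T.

B0=277.4336 lambda=0.0203

Equity is a call on the firm's assets struck at D = 286.7715:
d₁ = [ln(V₀/D) + (r + σ²/2)T] / (σ√T)
   = [ln(393.2201/286.7715) + (0.0276 + 0.5·0.2487²)·0.8777] / (0.2487·√0.8777)
   = [0.315684 + 0.051368] / 0.232996 = 1.575356
d₂ = d₁ − σ√T = 1.575356 − 0.232996 = 1.342360
N(d₁) = 0.942413,  N(d₂) = 0.910260,  e^(−rT) = 0.976067
E₀ = V₀·N(d₁) − D·e^(−rT)·N(d₂)
   = 393.2201·0.942413 − 286.7715·0.976067·0.910260 = 115.786471
B₀ = V₀ − E₀ = 393.2201 − 115.786471 = 277.433629
e^(−λT) = (B₀·e^(rT)/D − 0.5)/(1 − 0.5) = (277.4336·1.024520/286.7715 − 0.5)/0.5 = 0.98231944
λ = −ln(0.98231944)/0.8777 = 0.020324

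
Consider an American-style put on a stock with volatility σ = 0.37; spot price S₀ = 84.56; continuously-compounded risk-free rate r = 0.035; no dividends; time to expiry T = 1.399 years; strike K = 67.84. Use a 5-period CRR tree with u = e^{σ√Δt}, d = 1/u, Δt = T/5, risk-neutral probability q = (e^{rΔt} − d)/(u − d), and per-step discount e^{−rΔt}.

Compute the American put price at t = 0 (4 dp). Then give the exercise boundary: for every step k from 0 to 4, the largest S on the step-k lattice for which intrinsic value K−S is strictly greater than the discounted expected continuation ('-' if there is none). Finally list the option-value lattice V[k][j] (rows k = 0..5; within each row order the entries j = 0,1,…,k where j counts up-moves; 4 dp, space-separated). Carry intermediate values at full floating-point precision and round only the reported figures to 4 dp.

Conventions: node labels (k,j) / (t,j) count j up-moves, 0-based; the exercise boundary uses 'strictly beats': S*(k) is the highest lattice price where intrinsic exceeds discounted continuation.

Δt=0.27980, u=1.21618, d=0.82225, q=0.47621, disc=e^(-rΔt)=0.99025
k=5 terminal: V=max(K-S,0) → 36.0585 20.8322 0.0000 0.0000 0.0000 0.0000
k=4: j=0 S=38.6520 intr=29.1880 cont=28.5269 V=29.1880[EX]; j=1 S=57.1700 intr=10.6700 cont=10.8054 V=10.8054[hold]; j=2 S=84.5600 intr=0.0000 cont=0.0000 V=0.0000[hold]; j=3 S=125.0724 intr=0.0000 cont=0.0000 V=0.0000[hold]; j=4 S=184.9941 intr=0.0000 cont=0.0000 V=0.0000[hold]  S*(4)=38.6520
k=3: j=0 S=47.0078 intr=20.8322 cont=20.2349 V=20.8322[EX]; j=1 S=69.5291 intr=0.0000 cont=5.6046 V=5.6046[hold]; j=2 S=102.8403 intr=0.0000 cont=0.0000 V=0.0000[hold]; j=3 S=152.1107 intr=0.0000 cont=0.0000 V=0.0000[hold]  S*(3)=47.0078
k=2: j=0 S=57.1700 intr=10.6700 cont=13.4483 V=13.4483[hold]; j=1 S=84.5600 intr=0.0000 cont=2.9070 V=2.9070[hold]; j=2 S=125.0724 intr=0.0000 cont=0.0000 V=0.0000[hold]  S*(2)=-
k=1: j=0 S=69.5291 intr=0.0000 cont=8.3463 V=8.3463[hold]; j=1 S=102.8403 intr=0.0000 cont=1.5078 V=1.5078[hold]  S*(1)=-
k=0: j=0 S=84.5600 intr=0.0000 cont=5.0402 V=5.0402[hold]  S*(0)=-

price = 5.0402
boundary = - - - 47.0078 38.6520
tree:
5.0402
8.3463 1.5078
13.4483 2.9070 0.0000
20.8322 5.6046 0.0000 0.0000
29.1880 10.8054 0.0000 0.0000 0.0000
36.0585 20.8322 0.0000 0.0000 0.0000 0.0000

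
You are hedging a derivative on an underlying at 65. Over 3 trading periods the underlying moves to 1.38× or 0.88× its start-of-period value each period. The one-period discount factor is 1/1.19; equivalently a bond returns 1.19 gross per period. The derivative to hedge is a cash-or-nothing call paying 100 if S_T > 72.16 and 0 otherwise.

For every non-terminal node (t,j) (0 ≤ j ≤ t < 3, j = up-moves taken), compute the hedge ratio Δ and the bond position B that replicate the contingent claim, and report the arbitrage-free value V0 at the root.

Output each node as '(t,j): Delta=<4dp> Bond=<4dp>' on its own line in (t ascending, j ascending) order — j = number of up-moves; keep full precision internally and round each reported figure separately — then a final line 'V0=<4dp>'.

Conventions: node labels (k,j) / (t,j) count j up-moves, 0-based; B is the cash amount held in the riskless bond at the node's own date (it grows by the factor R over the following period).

No-arbitrage ⇒ martingale measure with p* = (R−d)/(u−d) = 0.6200.
Payoffs at expiry: V(3,0)=0.0000, V(3,1)=0.0000, V(3,2)=100.0000, V(3,3)=100.0000
(2,0): S=50.3360. Δ = (V_up−V_dn)/(S_up−S_dn) = (0.0000−0.0000)/(69.4637−44.2957) = 0.0000. V = [p*·0.0000 + (1−p*)·0.0000]/1.19 = 0.0000. B = V − Δ·S = 0.0000.
(2,1): S=78.9360. Δ = (V_up−V_dn)/(S_up−S_dn) = (100.0000−0.0000)/(108.9317−69.4637) = 2.5337. V = [p*·100.0000 + (1−p*)·0.0000]/1.19 = 52.1008. B = V − Δ·S = -147.8992.
(2,2): S=123.7860. Δ = (V_up−V_dn)/(S_up−S_dn) = (100.0000−100.0000)/(170.8247−108.9317) = 0.0000. V = [p*·100.0000 + (1−p*)·100.0000]/1.19 = 84.0336. B = V − Δ·S = 84.0336.
(1,0): S=57.2000. Δ = (V_up−V_dn)/(S_up−S_dn) = (52.1008−0.0000)/(78.9360−50.3360) = 1.8217. V = [p*·52.1008 + (1−p*)·0.0000]/1.19 = 27.1450. B = V − Δ·S = -77.0567.
(1,1): S=89.7000. Δ = (V_up−V_dn)/(S_up−S_dn) = (84.0336−52.1008)/(123.7860−78.9360) = 0.7120. V = [p*·84.0336 + (1−p*)·52.1008]/1.19 = 60.4195. B = V − Δ·S = -3.4461.
(0,0): S=65.0000. Δ = (V_up−V_dn)/(S_up−S_dn) = (60.4195−27.1450)/(89.7000−57.2000) = 1.0238. V = [p*·60.4195 + (1−p*)·27.1450]/1.19 = 40.1472. B = V − Δ·S = -26.4018.
Sanity check at the root: Δ(0,0)·S0 + B(0,0) reproduces V0 = 40.1472.

(0,0): Delta=1.0238 Bond=-26.4018
(1,0): Delta=1.8217 Bond=-77.0567
(1,1): Delta=0.7120 Bond=-3.4461
(2,0): Delta=0.0000 Bond=0.0000
(2,1): Delta=2.5337 Bond=-147.8992
(2,2): Delta=0.0000 Bond=84.0336
V0=40.1472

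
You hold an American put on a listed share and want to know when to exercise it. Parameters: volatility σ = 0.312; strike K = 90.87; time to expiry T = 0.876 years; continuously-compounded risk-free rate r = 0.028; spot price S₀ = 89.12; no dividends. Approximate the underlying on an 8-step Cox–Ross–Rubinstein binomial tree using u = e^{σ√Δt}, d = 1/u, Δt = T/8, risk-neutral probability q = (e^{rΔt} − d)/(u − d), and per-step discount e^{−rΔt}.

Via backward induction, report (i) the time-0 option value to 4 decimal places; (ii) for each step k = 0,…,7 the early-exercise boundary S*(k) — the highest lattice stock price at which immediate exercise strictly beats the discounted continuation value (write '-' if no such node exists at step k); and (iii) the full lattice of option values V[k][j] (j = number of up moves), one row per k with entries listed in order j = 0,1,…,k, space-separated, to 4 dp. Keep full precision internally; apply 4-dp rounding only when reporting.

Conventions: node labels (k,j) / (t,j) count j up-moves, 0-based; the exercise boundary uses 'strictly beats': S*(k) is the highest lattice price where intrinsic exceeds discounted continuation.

price = 10.3071
boundary = - - - 65.3825 58.9689 65.3825 72.4935 80.3780
tree:
10.3071
14.4142 6.0809
19.5232 9.1670 2.8948
25.4875 13.4145 4.7869 0.9361
31.9011 18.9204 7.7465 1.7250 0.1178
37.6855 25.4875 12.1782 3.1651 0.2313 0.0000
42.9025 31.9011 18.3765 5.7790 0.4541 0.0000 0.0000
47.6077 37.6855 25.4875 10.4920 0.8914 0.0000 0.0000 0.0000
51.8514 42.9025 31.9011 18.3765 1.7500 0.0000 0.0000 0.0000 0.0000

Δt=0.10950  u=1.10876  d=0.90191  q=0.48906  discount=0.99694
step 8 (expiry): payoffs max(K−S,0) = 51.8514 42.9025 31.9011 18.3765 1.7500 0.0000 0.0000 0.0000 0.0000
step 7: (k=7,j=0): S=43.2623, K−S=47.6077, hold=47.3295 ⇒ V=47.6077 exercise | (k=7,j=1): S=53.1845, K−S=37.6855, hold=37.4073 ⇒ V=37.6855 exercise | (k=7,j=2): S=65.3825, K−S=25.4875, hold=25.2094 ⇒ V=25.4875 exercise | (k=7,j=3): S=80.3780, K−S=10.4920, hold=10.2138 ⇒ V=10.4920 exercise | (k=7,j=4): S=98.8128, K−S=0.0000, hold=0.8914 ⇒ V=0.8914 continue | (k=7,j=5): S=121.4756, K−S=0.0000, hold=0.0000 ⇒ V=0.0000 continue | (k=7,j=6): S=149.3362, K−S=0.0000, hold=0.0000 ⇒ V=0.0000 continue | (k=7,j=7): S=183.5866, K−S=0.0000, hold=0.0000 ⇒ V=0.0000 continue  boundary S*=80.3780
step 6: (k=6,j=0): S=47.9675, K−S=42.9025, hold=42.6243 ⇒ V=42.9025 exercise | (k=6,j=1): S=58.9689, K−S=31.9011, hold=31.6229 ⇒ V=31.9011 exercise | (k=6,j=2): S=72.4935, K−S=18.3765, hold=18.0983 ⇒ V=18.3765 exercise | (k=6,j=3): S=89.1200, K−S=1.7500, hold=5.7790 ⇒ V=5.7790 continue | (k=6,j=4): S=109.5598, K−S=0.0000, hold=0.4541 ⇒ V=0.4541 continue | (k=6,j=5): S=134.6874, K−S=0.0000, hold=0.0000 ⇒ V=0.0000 continue | (k=6,j=6): S=165.5781, K−S=0.0000, hold=0.0000 ⇒ V=0.0000 continue  boundary S*=72.4935
step 5: (k=5,j=0): S=53.1845, K−S=37.6855, hold=37.4073 ⇒ V=37.6855 exercise | (k=5,j=1): S=65.3825, K−S=25.4875, hold=25.2094 ⇒ V=25.4875 exercise | (k=5,j=2): S=80.3780, K−S=10.4920, hold=12.1782 ⇒ V=12.1782 continue | (k=5,j=3): S=98.8128, K−S=0.0000, hold=3.1651 ⇒ V=3.1651 continue | (k=5,j=4): S=121.4756, K−S=0.0000, hold=0.2313 ⇒ V=0.2313 continue | (k=5,j=5): S=149.3362, K−S=0.0000, hold=0.0000 ⇒ V=0.0000 continue  boundary S*=65.3825
step 4: (k=4,j=0): S=58.9689, K−S=31.9011, hold=31.6229 ⇒ V=31.9011 exercise | (k=4,j=1): S=72.4935, K−S=18.3765, hold=18.9204 ⇒ V=18.9204 continue | (k=4,j=2): S=89.1200, K−S=1.7500, hold=7.7465 ⇒ V=7.7465 continue | (k=4,j=3): S=109.5598, K−S=0.0000, hold=1.7250 ⇒ V=1.7250 continue | (k=4,j=4): S=134.6874, K−S=0.0000, hold=0.1178 ⇒ V=0.1178 continue  boundary S*=58.9689
step 3: (k=3,j=0): S=65.3825, K−S=25.4875, hold=25.4746 ⇒ V=25.4875 exercise | (k=3,j=1): S=80.3780, K−S=10.4920, hold=13.4145 ⇒ V=13.4145 continue | (k=3,j=2): S=98.8128, K−S=0.0000, hold=4.7869 ⇒ V=4.7869 continue | (k=3,j=3): S=121.4756, K−S=0.0000, hold=0.9361 ⇒ V=0.9361 continue  boundary S*=65.3825
step 2: (k=2,j=0): S=72.4935, K−S=18.3765, hold=19.5232 ⇒ V=19.5232 continue | (k=2,j=1): S=89.1200, K−S=1.7500, hold=9.1670 ⇒ V=9.1670 continue | (k=2,j=2): S=109.5598, K−S=0.0000, hold=2.8948 ⇒ V=2.8948 continue  boundary S*=-
step 1: (k=1,j=0): S=80.3780, K−S=10.4920, hold=14.4142 ⇒ V=14.4142 continue | (k=1,j=1): S=98.8128, K−S=0.0000, hold=6.0809 ⇒ V=6.0809 continue  boundary S*=-
step 0: (k=0,j=0): S=89.1200, K−S=1.7500, hold=10.3071 ⇒ V=10.3071 continue  boundary S*=-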